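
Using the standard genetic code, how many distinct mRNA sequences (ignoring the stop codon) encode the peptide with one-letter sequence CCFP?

32

Cys: 2 codons.
Cys: 2 codons.
Phe: 2 codons.
Pro: 4 codons.
2 × 2 × 2 × 4 = 32.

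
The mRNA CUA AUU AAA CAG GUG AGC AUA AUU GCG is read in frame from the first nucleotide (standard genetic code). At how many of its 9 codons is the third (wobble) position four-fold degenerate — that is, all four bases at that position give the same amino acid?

Codon 1 CUA (Leu): third position 4-fold.
Codon 2 AUU (Ile): third position 3-fold.
Codon 3 AAA (Lys): third position 2-fold.
Codon 4 CAG (Gln): third position 2-fold.
Codon 5 GUG (Val): third position 4-fold.
Codon 6 AGC (Ser): third position 2-fold.
Codon 7 AUA (Ile): third position 3-fold.
Codon 8 AUU (Ile): third position 3-fold.
Codon 9 GCG (Ala): third position 4-fold.
Four-fold degenerate third positions: 3.

3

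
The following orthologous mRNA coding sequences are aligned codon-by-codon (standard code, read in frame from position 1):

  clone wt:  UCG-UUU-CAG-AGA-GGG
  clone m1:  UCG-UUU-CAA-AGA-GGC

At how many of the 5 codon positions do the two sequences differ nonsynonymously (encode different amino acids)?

Codon 1: UCG Ser / UCG Ser — identical.
Codon 2: UUU Phe / UUU Phe — identical.
Codon 3: CAG Gln / CAA Gln — synonymous.
Codon 4: AGA Arg / AGA Arg — identical.
Codon 5: GGG Gly / GGC Gly — synonymous.
Nonsynonymous differences: 0.

0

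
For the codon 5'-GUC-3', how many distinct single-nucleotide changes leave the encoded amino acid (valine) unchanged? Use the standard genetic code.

3

Position 1: none → 0 synonymous.
Position 2: none → 0 synonymous.
Position 3: GUU, GUA, GUG → 3 synonymous.
Total: 0 + 0 + 3 = 3.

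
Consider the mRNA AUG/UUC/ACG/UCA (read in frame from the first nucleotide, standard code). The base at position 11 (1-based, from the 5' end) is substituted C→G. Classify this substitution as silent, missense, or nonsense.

nonsense

Position 11 falls in codon 4: UCA → Ser.
After the substitution the codon is UGA → Stop.
The new codon is a stop codon, so this is a nonsense mutation.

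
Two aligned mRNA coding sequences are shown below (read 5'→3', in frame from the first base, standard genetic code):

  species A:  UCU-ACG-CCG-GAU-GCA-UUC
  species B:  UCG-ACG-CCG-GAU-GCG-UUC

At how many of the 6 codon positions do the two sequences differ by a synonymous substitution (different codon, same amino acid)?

2

Codon 1: UCU Ser / UCG Ser — synonymous.
Codon 2: ACG Thr / ACG Thr — identical.
Codon 3: CCG Pro / CCG Pro — identical.
Codon 4: GAU Asp / GAU Asp — identical.
Codon 5: GCA Ala / GCG Ala — synonymous.
Codon 6: UUC Phe / UUC Phe — identical.
Synonymous differences: 2.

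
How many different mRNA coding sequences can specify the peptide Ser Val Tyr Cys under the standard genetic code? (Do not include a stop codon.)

Ser: 6 codons.
Val: 4 codons.
Tyr: 2 codons.
Cys: 2 codons.
6 × 4 × 2 × 2 = 96.

96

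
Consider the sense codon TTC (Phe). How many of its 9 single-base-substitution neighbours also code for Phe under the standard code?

Position 1: none → 0 synonymous.
Position 2: none → 0 synonymous.
Position 3: TTT → 1 synonymous.
Total: 0 + 0 + 1 = 1.

1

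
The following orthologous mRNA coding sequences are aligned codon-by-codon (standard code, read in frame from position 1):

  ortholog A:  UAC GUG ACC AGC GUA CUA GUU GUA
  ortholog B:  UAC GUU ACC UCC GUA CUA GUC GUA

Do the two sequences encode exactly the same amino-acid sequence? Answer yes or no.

Codon 1: UAC Tyr / UAC Tyr — identical.
Codon 2: GUG Val / GUU Val — synonymous.
Codon 3: ACC Thr / ACC Thr — identical.
Codon 4: AGC Ser / UCC Ser — synonymous.
Codon 5: GUA Val / GUA Val — identical.
Codon 6: CUA Leu / CUA Leu — identical.
Codon 7: GUU Val / GUC Val — synonymous.
Codon 8: GUA Val / GUA Val — identical.
Nonsynonymous differences: 0 → same protein.

yes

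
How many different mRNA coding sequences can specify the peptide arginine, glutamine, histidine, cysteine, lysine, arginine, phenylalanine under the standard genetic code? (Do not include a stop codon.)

Arg: 6 codons.
Gln: 2 codons.
His: 2 codons.
Cys: 2 codons.
Lys: 2 codons.
Arg: 6 codons.
Phe: 2 codons.
6 × 2 × 2 × 2 × 2 × 6 × 2 = 1152.

1152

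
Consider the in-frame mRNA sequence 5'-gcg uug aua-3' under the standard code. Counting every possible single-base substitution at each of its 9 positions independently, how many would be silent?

Codon 1 (GCG, Ala): 3 synonymous substitutions.
Codon 2 (UUG, Leu): 2 synonymous substitutions.
Codon 3 (AUA, Ile): 2 synonymous substitutions.
Total: 3 + 2 + 2 = 7.

7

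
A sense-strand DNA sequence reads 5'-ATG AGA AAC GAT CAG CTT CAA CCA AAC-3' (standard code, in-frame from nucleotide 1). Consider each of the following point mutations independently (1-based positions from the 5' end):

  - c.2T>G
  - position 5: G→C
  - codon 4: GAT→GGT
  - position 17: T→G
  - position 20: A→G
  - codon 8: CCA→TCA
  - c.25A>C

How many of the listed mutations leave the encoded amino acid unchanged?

0

Codon 1: ATG (Met) → AGG (Arg) — missense.
Codon 2: AGA (Arg) → ACA (Thr) — missense.
Codon 4: GAT (Asp) → GGT (Gly) — missense.
Codon 6: CTT (Leu) → CGT (Arg) — missense.
Codon 7: CAA (Gln) → CGA (Arg) — missense.
Codon 8: CCA (Pro) → TCA (Ser) — missense.
Codon 9: AAC (Asn) → CAC (His) — missense.
Synonymous: 0 of 7.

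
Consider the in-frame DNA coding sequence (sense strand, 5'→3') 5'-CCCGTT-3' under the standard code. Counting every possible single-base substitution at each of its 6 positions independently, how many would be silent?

Codon 1 (CCC, Pro): 3 synonymous substitutions.
Codon 2 (GTT, Val): 3 synonymous substitutions.
Total: 3 + 3 = 6.

6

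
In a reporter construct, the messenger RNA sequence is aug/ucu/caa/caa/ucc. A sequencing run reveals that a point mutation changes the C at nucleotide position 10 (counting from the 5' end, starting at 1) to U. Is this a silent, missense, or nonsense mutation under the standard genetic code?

nonsense

Position 10 falls in codon 4: CAA → Gln.
After the substitution the codon is UAA → Stop.
The new codon is a stop codon, so this is a nonsense mutation.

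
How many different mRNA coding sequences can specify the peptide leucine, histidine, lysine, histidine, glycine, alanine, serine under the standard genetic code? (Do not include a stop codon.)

4608

Leu: 6 codons.
His: 2 codons.
Lys: 2 codons.
His: 2 codons.
Gly: 4 codons.
Ala: 4 codons.
Ser: 6 codons.
6 × 2 × 2 × 2 × 4 × 4 × 6 = 4608.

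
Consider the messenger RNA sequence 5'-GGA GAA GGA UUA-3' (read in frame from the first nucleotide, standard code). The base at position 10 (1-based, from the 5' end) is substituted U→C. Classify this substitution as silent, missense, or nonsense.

silent

Position 10 falls in codon 4: UUA → Leu.
After the substitution the codon is CUA → Leu.
Both encode Leu, so the change is synonymous.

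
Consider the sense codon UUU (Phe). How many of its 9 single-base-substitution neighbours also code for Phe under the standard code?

Position 1: none → 0 synonymous.
Position 2: none → 0 synonymous.
Position 3: UUC → 1 synonymous.
Total: 0 + 0 + 1 = 1.

1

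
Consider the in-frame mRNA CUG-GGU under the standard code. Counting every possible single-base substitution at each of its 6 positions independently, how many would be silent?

7

Codon 1 (CUG, Leu): 4 synonymous substitutions.
Codon 2 (GGU, Gly): 3 synonymous substitutions.
Total: 4 + 3 = 7.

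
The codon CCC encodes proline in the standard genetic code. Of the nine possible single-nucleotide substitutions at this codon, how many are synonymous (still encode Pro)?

3

Position 1: none → 0 synonymous.
Position 2: none → 0 synonymous.
Position 3: CCU, CCA, CCG → 3 synonymous.
Total: 0 + 0 + 3 = 3.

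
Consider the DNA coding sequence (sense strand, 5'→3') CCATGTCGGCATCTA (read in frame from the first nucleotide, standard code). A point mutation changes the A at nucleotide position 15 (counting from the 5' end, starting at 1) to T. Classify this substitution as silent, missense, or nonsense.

Position 15 falls in codon 5: CTA → Leu.
After the substitution the codon is CTT → Leu.
Both encode Leu, so the change is synonymous.

silent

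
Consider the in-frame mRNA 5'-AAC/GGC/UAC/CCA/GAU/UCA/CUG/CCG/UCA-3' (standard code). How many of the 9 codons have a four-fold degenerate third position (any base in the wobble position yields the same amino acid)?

Codon 1 AAC (Asn): third position 2-fold.
Codon 2 GGC (Gly): third position 4-fold.
Codon 3 UAC (Tyr): third position 2-fold.
Codon 4 CCA (Pro): third position 4-fold.
Codon 5 GAU (Asp): third position 2-fold.
Codon 6 UCA (Ser): third position 4-fold.
Codon 7 CUG (Leu): third position 4-fold.
Codon 8 CCG (Pro): third position 4-fold.
Codon 9 UCA (Ser): third position 4-fold.
Four-fold degenerate third positions: 6.

6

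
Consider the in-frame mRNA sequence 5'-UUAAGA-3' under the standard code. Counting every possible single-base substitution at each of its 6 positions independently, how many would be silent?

4

Codon 1 (UUA, Leu): 2 synonymous substitutions.
Codon 2 (AGA, Arg): 2 synonymous substitutions.
Total: 2 + 2 = 4.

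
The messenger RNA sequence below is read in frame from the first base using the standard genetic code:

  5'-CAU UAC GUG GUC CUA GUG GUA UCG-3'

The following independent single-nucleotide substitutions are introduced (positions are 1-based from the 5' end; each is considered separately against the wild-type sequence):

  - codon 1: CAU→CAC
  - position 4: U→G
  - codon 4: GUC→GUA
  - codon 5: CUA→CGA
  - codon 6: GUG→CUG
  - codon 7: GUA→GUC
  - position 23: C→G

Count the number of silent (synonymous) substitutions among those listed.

3

Codon 1: CAU (His) → CAC (His) — synonymous.
Codon 2: UAC (Tyr) → GAC (Asp) — missense.
Codon 4: GUC (Val) → GUA (Val) — synonymous.
Codon 5: CUA (Leu) → CGA (Arg) — missense.
Codon 6: GUG (Val) → CUG (Leu) — missense.
Codon 7: GUA (Val) → GUC (Val) — synonymous.
Codon 8: UCG (Ser) → UGG (Trp) — missense.
Synonymous: 3 of 7.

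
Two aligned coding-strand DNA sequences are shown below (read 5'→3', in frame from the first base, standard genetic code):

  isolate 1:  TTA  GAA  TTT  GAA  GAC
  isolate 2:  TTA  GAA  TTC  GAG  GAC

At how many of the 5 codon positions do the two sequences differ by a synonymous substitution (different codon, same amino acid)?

Codon 1: TTA Leu / TTA Leu — identical.
Codon 2: GAA Glu / GAA Glu — identical.
Codon 3: TTT Phe / TTC Phe — synonymous.
Codon 4: GAA Glu / GAG Glu — synonymous.
Codon 5: GAC Asp / GAC Asp — identical.
Synonymous differences: 2.

2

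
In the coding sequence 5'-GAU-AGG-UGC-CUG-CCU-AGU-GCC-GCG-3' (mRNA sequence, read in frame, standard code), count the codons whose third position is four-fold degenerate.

4

Codon 1 GAU (Asp): third position 2-fold.
Codon 2 AGG (Arg): third position 2-fold.
Codon 3 UGC (Cys): third position 2-fold.
Codon 4 CUG (Leu): third position 4-fold.
Codon 5 CCU (Pro): third position 4-fold.
Codon 6 AGU (Ser): third position 2-fold.
Codon 7 GCC (Ala): third position 4-fold.
Codon 8 GCG (Ala): third position 4-fold.
Four-fold degenerate third positions: 4.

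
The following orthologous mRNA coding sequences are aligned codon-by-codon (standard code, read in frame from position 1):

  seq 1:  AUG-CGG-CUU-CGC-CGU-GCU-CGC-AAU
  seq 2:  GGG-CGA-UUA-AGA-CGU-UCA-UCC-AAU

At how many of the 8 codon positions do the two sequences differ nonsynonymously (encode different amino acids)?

3

Codon 1: AUG Met / GGG Gly — nonsynonymous.
Codon 2: CGG Arg / CGA Arg — synonymous.
Codon 3: CUU Leu / UUA Leu — synonymous.
Codon 4: CGC Arg / AGA Arg — synonymous.
Codon 5: CGU Arg / CGU Arg — identical.
Codon 6: GCU Ala / UCA Ser — nonsynonymous.
Codon 7: CGC Arg / UCC Ser — nonsynonymous.
Codon 8: AAU Asn / AAU Asn — identical.
Nonsynonymous differences: 3.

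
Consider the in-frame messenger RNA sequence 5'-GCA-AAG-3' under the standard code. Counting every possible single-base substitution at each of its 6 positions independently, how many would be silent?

Codon 1 (GCA, Ala): 3 synonymous substitutions.
Codon 2 (AAG, Lys): 1 synonymous substitution.
Total: 3 + 1 = 4.

4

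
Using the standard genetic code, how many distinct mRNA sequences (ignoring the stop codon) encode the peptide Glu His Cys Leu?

48

Glu: 2 codons.
His: 2 codons.
Cys: 2 codons.
Leu: 6 codons.
2 × 2 × 2 × 6 = 48.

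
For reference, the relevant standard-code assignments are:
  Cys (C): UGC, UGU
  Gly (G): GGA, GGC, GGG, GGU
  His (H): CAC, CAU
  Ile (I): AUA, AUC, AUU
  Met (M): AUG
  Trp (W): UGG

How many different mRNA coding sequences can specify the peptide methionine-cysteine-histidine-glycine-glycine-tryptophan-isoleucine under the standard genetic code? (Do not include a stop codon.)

192

Met: 1 codon.
Cys: 2 codons.
His: 2 codons.
Gly: 4 codons.
Gly: 4 codons.
Trp: 1 codon.
Ile: 3 codons.
1 × 2 × 2 × 4 × 4 × 1 × 3 = 192.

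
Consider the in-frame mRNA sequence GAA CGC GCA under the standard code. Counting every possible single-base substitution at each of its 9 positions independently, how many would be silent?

7

Codon 1 (GAA, Glu): 1 synonymous substitution.
Codon 2 (CGC, Arg): 3 synonymous substitutions.
Codon 3 (GCA, Ala): 3 synonymous substitutions.
Total: 1 + 3 + 3 = 7.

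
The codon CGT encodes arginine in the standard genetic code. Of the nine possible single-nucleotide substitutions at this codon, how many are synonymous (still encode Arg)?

3

Position 1: none → 0 synonymous.
Position 2: none → 0 synonymous.
Position 3: CGC, CGA, CGG → 3 synonymous.
Total: 0 + 0 + 3 = 3.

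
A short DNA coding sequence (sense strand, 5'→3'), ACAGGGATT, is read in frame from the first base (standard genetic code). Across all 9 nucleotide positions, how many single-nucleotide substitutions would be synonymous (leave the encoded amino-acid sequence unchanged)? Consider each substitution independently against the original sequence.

8

Codon 1 (ACA, Thr): 3 synonymous substitutions.
Codon 2 (GGG, Gly): 3 synonymous substitutions.
Codon 3 (ATT, Ile): 2 synonymous substitutions.
Total: 3 + 3 + 2 = 8.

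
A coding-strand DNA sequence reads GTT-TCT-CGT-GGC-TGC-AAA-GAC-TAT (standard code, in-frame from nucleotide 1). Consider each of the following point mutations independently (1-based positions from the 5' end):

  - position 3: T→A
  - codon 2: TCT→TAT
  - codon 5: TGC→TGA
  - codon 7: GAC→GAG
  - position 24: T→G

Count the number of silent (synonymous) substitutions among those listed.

Codon 1: GTT (Val) → GTA (Val) — synonymous.
Codon 2: TCT (Ser) → TAT (Tyr) — missense.
Codon 5: TGC (Cys) → TGA (Stop) — nonsense.
Codon 7: GAC (Asp) → GAG (Glu) — missense.
Codon 8: TAT (Tyr) → TAG (Stop) — nonsense.
Synonymous: 1 of 5.

1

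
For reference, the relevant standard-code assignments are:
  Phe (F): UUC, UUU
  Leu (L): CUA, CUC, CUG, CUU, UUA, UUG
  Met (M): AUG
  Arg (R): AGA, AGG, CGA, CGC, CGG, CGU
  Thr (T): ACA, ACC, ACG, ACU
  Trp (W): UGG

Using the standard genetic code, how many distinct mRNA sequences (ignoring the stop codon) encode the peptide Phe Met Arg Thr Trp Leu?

288

Phe: 2 codons.
Met: 1 codon.
Arg: 6 codons.
Thr: 4 codons.
Trp: 1 codon.
Leu: 6 codons.
2 × 1 × 6 × 4 × 1 × 6 = 288.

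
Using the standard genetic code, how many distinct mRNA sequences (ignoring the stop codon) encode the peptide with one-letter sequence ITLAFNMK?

Ile: 3 codons.
Thr: 4 codons.
Leu: 6 codons.
Ala: 4 codons.
Phe: 2 codons.
Asn: 2 codons.
Met: 1 codon.
Lys: 2 codons.
3 × 4 × 6 × 4 × 2 × 2 × 1 × 2 = 2304.

2304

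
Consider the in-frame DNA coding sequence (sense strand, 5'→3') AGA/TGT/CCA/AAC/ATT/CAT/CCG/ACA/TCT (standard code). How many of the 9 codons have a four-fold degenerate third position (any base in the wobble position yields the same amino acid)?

4

Codon 1 AGA (Arg): third position 2-fold.
Codon 2 TGT (Cys): third position 2-fold.
Codon 3 CCA (Pro): third position 4-fold.
Codon 4 AAC (Asn): third position 2-fold.
Codon 5 ATT (Ile): third position 3-fold.
Codon 6 CAT (His): third position 2-fold.
Codon 7 CCG (Pro): third position 4-fold.
Codon 8 ACA (Thr): third position 4-fold.
Codon 9 TCT (Ser): third position 4-fold.
Four-fold degenerate third positions: 4.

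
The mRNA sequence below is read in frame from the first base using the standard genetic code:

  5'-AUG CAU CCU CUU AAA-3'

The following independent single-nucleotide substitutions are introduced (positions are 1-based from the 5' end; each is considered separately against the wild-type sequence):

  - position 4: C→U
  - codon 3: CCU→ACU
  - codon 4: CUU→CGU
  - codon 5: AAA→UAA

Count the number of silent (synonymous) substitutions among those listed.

0

Codon 2: CAU (His) → UAU (Tyr) — missense.
Codon 3: CCU (Pro) → ACU (Thr) — missense.
Codon 4: CUU (Leu) → CGU (Arg) — missense.
Codon 5: AAA (Lys) → UAA (Stop) — nonsense.
Synonymous: 0 of 4.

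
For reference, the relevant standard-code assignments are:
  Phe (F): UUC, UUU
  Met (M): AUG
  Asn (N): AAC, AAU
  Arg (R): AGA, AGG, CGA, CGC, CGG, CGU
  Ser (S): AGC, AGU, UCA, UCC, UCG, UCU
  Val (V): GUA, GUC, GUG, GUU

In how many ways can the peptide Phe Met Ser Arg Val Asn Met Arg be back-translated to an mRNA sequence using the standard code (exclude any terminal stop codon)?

3456

Phe: 2 codons.
Met: 1 codon.
Ser: 6 codons.
Arg: 6 codons.
Val: 4 codons.
Asn: 2 codons.
Met: 1 codon.
Arg: 6 codons.
2 × 1 × 6 × 6 × 4 × 2 × 1 × 6 = 3456.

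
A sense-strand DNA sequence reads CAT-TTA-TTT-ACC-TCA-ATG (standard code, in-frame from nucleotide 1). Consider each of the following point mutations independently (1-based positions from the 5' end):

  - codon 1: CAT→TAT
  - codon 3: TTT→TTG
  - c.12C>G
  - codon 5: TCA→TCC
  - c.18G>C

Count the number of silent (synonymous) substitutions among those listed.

2

Codon 1: CAT (His) → TAT (Tyr) — missense.
Codon 3: TTT (Phe) → TTG (Leu) — missense.
Codon 4: ACC (Thr) → ACG (Thr) — synonymous.
Codon 5: TCA (Ser) → TCC (Ser) — synonymous.
Codon 6: ATG (Met) → ATC (Ile) — missense.
Synonymous: 2 of 5.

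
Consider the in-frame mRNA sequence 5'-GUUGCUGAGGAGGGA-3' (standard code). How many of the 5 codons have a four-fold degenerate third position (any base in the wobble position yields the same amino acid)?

Codon 1 GUU (Val): third position 4-fold.
Codon 2 GCU (Ala): third position 4-fold.
Codon 3 GAG (Glu): third position 2-fold.
Codon 4 GAG (Glu): third position 2-fold.
Codon 5 GGA (Gly): third position 4-fold.
Four-fold degenerate third positions: 3.

3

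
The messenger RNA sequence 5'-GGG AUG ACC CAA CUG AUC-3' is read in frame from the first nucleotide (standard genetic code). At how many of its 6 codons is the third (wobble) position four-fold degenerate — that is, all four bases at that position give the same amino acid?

3

Codon 1 GGG (Gly): third position 4-fold.
Codon 2 AUG (Met): third position 1-fold.
Codon 3 ACC (Thr): third position 4-fold.
Codon 4 CAA (Gln): third position 2-fold.
Codon 5 CUG (Leu): third position 4-fold.
Codon 6 AUC (Ile): third position 3-fold.
Four-fold degenerate third positions: 3.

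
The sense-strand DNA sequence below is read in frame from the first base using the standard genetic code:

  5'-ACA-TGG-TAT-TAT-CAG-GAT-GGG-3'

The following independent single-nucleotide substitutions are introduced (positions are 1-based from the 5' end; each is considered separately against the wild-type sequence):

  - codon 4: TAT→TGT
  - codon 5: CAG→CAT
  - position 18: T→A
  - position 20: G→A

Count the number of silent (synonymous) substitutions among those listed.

0

Codon 4: TAT (Tyr) → TGT (Cys) — missense.
Codon 5: CAG (Gln) → CAT (His) — missense.
Codon 6: GAT (Asp) → GAA (Glu) — missense.
Codon 7: GGG (Gly) → GAG (Glu) — missense.
Synonymous: 0 of 4.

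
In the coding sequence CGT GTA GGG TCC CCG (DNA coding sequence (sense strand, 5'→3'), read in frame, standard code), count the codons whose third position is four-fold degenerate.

Codon 1 CGT (Arg): third position 4-fold.
Codon 2 GTA (Val): third position 4-fold.
Codon 3 GGG (Gly): third position 4-fold.
Codon 4 TCC (Ser): third position 4-fold.
Codon 5 CCG (Pro): third position 4-fold.
Four-fold degenerate third positions: 5.

5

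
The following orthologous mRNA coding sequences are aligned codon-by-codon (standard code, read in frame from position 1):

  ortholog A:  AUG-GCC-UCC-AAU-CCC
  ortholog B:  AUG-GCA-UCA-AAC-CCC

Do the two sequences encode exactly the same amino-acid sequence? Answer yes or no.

yes

Codon 1: AUG Met / AUG Met — identical.
Codon 2: GCC Ala / GCA Ala — synonymous.
Codon 3: UCC Ser / UCA Ser — synonymous.
Codon 4: AAU Asn / AAC Asn — synonymous.
Codon 5: CCC Pro / CCC Pro — identical.
Nonsynonymous differences: 0 → same protein.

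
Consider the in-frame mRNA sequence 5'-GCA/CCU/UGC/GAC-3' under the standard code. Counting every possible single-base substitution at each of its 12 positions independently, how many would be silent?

Codon 1 (GCA, Ala): 3 synonymous substitutions.
Codon 2 (CCU, Pro): 3 synonymous substitutions.
Codon 3 (UGC, Cys): 1 synonymous substitution.
Codon 4 (GAC, Asp): 1 synonymous substitution.
Total: 3 + 3 + 1 + 1 = 8.

8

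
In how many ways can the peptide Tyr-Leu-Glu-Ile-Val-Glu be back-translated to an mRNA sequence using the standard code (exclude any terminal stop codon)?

576

Tyr: 2 codons.
Leu: 6 codons.
Glu: 2 codons.
Ile: 3 codons.
Val: 4 codons.
Glu: 2 codons.
2 × 6 × 2 × 3 × 4 × 2 = 576.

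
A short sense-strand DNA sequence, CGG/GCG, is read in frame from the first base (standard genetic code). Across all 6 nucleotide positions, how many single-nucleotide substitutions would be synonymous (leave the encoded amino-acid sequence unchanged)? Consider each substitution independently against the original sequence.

7

Codon 1 (CGG, Arg): 4 synonymous substitutions.
Codon 2 (GCG, Ala): 3 synonymous substitutions.
Total: 4 + 3 = 7.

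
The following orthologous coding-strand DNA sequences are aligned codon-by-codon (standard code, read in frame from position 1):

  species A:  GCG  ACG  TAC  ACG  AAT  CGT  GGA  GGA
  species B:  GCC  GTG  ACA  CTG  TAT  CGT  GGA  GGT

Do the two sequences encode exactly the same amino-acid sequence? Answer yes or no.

Codon 1: GCG Ala / GCC Ala — synonymous.
Codon 2: ACG Thr / GTG Val — nonsynonymous.
Codon 3: TAC Tyr / ACA Thr — nonsynonymous.
Codon 4: ACG Thr / CTG Leu — nonsynonymous.
Codon 5: AAT Asn / TAT Tyr — nonsynonymous.
Codon 6: CGT Arg / CGT Arg — identical.
Codon 7: GGA Gly / GGA Gly — identical.
Codon 8: GGA Gly / GGT Gly — synonymous.
Nonsynonymous differences: 4 → different protein.

no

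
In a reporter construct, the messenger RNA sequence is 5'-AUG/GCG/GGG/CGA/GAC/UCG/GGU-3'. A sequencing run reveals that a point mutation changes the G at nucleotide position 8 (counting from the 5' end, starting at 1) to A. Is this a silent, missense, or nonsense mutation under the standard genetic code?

Position 8 falls in codon 3: GGG → Gly.
After the substitution the codon is GAG → Glu.
Gly ≠ Glu, so this is a missense mutation.

missense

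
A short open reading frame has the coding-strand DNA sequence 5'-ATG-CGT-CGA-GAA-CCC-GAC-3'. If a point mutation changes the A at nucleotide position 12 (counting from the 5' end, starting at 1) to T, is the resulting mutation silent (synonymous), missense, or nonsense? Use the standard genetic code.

missense

Position 12 falls in codon 4: GAA → Glu.
After the substitution the codon is GAT → Asp.
Glu ≠ Asp, so this is a missense mutation.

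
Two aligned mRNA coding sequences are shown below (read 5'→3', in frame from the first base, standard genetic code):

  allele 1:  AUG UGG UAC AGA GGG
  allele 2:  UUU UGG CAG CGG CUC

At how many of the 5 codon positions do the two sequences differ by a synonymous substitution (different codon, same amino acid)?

Codon 1: AUG Met / UUU Phe — nonsynonymous.
Codon 2: UGG Trp / UGG Trp — identical.
Codon 3: UAC Tyr / CAG Gln — nonsynonymous.
Codon 4: AGA Arg / CGG Arg — synonymous.
Codon 5: GGG Gly / CUC Leu — nonsynonymous.
Synonymous differences: 1.

1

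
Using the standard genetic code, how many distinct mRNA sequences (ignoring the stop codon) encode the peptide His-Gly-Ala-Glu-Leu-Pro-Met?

His: 2 codons.
Gly: 4 codons.
Ala: 4 codons.
Glu: 2 codons.
Leu: 6 codons.
Pro: 4 codons.
Met: 1 codon.
2 × 4 × 4 × 2 × 6 × 4 × 1 = 1536.

1536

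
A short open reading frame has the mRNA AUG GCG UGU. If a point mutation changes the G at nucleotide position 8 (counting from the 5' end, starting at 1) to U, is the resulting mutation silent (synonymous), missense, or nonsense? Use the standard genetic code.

Position 8 falls in codon 3: UGU → Cys.
After the substitution the codon is UUU → Phe.
Cys ≠ Phe, so this is a missense mutation.

missense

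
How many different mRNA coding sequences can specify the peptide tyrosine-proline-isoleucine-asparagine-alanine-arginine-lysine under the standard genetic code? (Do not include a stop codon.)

2304

Tyr: 2 codons.
Pro: 4 codons.
Ile: 3 codons.
Asn: 2 codons.
Ala: 4 codons.
Arg: 6 codons.
Lys: 2 codons.
2 × 4 × 3 × 2 × 4 × 6 × 2 = 2304.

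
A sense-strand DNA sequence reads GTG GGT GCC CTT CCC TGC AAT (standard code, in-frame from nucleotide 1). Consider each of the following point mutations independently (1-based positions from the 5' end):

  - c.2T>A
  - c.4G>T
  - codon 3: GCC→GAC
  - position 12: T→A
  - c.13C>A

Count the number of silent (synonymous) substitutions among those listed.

1

Codon 1: GTG (Val) → GAG (Glu) — missense.
Codon 2: GGT (Gly) → TGT (Cys) — missense.
Codon 3: GCC (Ala) → GAC (Asp) — missense.
Codon 4: CTT (Leu) → CTA (Leu) — synonymous.
Codon 5: CCC (Pro) → ACC (Thr) — missense.
Synonymous: 1 of 5.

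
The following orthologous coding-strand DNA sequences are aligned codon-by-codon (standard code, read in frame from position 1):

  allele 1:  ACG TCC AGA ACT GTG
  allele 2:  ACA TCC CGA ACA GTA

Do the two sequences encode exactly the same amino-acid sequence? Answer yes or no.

Codon 1: ACG Thr / ACA Thr — synonymous.
Codon 2: TCC Ser / TCC Ser — identical.
Codon 3: AGA Arg / CGA Arg — synonymous.
Codon 4: ACT Thr / ACA Thr — synonymous.
Codon 5: GTG Val / GTA Val — synonymous.
Nonsynonymous differences: 0 → same protein.

yes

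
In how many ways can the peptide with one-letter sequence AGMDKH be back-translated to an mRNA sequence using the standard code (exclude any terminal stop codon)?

Ala: 4 codons.
Gly: 4 codons.
Met: 1 codon.
Asp: 2 codons.
Lys: 2 codons.
His: 2 codons.
4 × 4 × 1 × 2 × 2 × 2 = 128.

128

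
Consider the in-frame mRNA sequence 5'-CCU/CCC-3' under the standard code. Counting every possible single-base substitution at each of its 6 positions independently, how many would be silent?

Codon 1 (CCU, Pro): 3 synonymous substitutions.
Codon 2 (CCC, Pro): 3 synonymous substitutions.
Total: 3 + 3 = 6.

6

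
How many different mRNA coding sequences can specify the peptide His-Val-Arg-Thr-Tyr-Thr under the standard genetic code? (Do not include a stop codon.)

His: 2 codons.
Val: 4 codons.
Arg: 6 codons.
Thr: 4 codons.
Tyr: 2 codons.
Thr: 4 codons.
2 × 4 × 6 × 4 × 2 × 4 = 1536.

1536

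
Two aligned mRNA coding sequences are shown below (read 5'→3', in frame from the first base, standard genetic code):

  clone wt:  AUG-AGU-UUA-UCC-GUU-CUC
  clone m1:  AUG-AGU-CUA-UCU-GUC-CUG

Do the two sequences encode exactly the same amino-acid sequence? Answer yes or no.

Codon 1: AUG Met / AUG Met — identical.
Codon 2: AGU Ser / AGU Ser — identical.
Codon 3: UUA Leu / CUA Leu — synonymous.
Codon 4: UCC Ser / UCU Ser — synonymous.
Codon 5: GUU Val / GUC Val — synonymous.
Codon 6: CUC Leu / CUG Leu — synonymous.
Nonsynonymous differences: 0 → same protein.

yes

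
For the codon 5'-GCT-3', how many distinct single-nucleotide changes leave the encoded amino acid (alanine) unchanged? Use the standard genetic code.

3

Position 1: none → 0 synonymous.
Position 2: none → 0 synonymous.
Position 3: GCC, GCA, GCG → 3 synonymous.
Total: 0 + 0 + 3 = 3.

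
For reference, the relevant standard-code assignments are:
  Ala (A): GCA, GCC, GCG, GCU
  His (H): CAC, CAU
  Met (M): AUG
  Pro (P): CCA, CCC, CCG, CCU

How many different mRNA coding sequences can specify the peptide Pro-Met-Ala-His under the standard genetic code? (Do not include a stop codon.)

Pro: 4 codons.
Met: 1 codon.
Ala: 4 codons.
His: 2 codons.
4 × 1 × 4 × 2 = 32.

32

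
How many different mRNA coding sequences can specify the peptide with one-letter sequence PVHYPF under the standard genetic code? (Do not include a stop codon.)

512

Pro: 4 codons.
Val: 4 codons.
His: 2 codons.
Tyr: 2 codons.
Pro: 4 codons.
Phe: 2 codons.
4 × 4 × 2 × 2 × 4 × 2 = 512.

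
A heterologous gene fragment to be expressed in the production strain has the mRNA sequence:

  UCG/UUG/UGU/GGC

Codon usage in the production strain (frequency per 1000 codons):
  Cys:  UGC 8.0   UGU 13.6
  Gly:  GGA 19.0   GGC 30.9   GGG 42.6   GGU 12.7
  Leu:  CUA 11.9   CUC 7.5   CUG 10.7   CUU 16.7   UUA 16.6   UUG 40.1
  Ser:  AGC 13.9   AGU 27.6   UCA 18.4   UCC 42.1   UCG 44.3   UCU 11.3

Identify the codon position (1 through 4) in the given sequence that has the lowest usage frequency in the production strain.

3

Codon 1 UCG (Ser): 44.3 per 1000.
Codon 2 UUG (Leu): 40.1 per 1000.
Codon 3 UGU (Cys): 13.6 per 1000.
Codon 4 GGC (Gly): 30.9 per 1000.
Lowest frequency is 13.6 at codon 3.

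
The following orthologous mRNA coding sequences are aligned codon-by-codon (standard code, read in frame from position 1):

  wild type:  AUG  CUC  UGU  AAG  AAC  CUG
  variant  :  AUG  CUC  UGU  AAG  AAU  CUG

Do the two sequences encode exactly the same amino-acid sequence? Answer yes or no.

yes

Codon 1: AUG Met / AUG Met — identical.
Codon 2: CUC Leu / CUC Leu — identical.
Codon 3: UGU Cys / UGU Cys — identical.
Codon 4: AAG Lys / AAG Lys — identical.
Codon 5: AAC Asn / AAU Asn — synonymous.
Codon 6: CUG Leu / CUG Leu — identical.
Nonsynonymous differences: 0 → same protein.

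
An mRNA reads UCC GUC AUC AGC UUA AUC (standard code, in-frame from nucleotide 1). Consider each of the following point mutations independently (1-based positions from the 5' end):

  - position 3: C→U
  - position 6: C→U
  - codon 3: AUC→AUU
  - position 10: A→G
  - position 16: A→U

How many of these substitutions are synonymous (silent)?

Codon 1: UCC (Ser) → UCU (Ser) — synonymous.
Codon 2: GUC (Val) → GUU (Val) — synonymous.
Codon 3: AUC (Ile) → AUU (Ile) — synonymous.
Codon 4: AGC (Ser) → GGC (Gly) — missense.
Codon 6: AUC (Ile) → UUC (Phe) — missense.
Synonymous: 3 of 5.

3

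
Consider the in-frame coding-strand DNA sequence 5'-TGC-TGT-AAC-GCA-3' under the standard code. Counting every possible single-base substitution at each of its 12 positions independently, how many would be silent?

6

Codon 1 (TGC, Cys): 1 synonymous substitution.
Codon 2 (TGT, Cys): 1 synonymous substitution.
Codon 3 (AAC, Asn): 1 synonymous substitution.
Codon 4 (GCA, Ala): 3 synonymous substitutions.
Total: 1 + 1 + 1 + 3 = 6.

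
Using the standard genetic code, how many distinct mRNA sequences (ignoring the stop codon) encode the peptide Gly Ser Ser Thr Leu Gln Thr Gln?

Gly: 4 codons.
Ser: 6 codons.
Ser: 6 codons.
Thr: 4 codons.
Leu: 6 codons.
Gln: 2 codons.
Thr: 4 codons.
Gln: 2 codons.
4 × 6 × 6 × 4 × 6 × 2 × 4 × 2 = 55296.

55296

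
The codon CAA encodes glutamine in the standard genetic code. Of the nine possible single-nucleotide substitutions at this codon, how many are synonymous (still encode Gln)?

Position 1: none → 0 synonymous.
Position 2: none → 0 synonymous.
Position 3: CAG → 1 synonymous.
Total: 0 + 0 + 1 = 1.

1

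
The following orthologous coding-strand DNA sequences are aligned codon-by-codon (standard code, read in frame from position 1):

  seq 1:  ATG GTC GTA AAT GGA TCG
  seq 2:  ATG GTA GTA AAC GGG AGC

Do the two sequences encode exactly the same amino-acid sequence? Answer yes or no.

yes

Codon 1: ATG Met / ATG Met — identical.
Codon 2: GTC Val / GTA Val — synonymous.
Codon 3: GTA Val / GTA Val — identical.
Codon 4: AAT Asn / AAC Asn — synonymous.
Codon 5: GGA Gly / GGG Gly — synonymous.
Codon 6: TCG Ser / AGC Ser — synonymous.
Nonsynonymous differences: 0 → same protein.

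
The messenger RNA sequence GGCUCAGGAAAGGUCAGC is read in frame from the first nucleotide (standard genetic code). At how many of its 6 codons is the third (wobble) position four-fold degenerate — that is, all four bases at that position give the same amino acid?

4

Codon 1 GGC (Gly): third position 4-fold.
Codon 2 UCA (Ser): third position 4-fold.
Codon 3 GGA (Gly): third position 4-fold.
Codon 4 AAG (Lys): third position 2-fold.
Codon 5 GUC (Val): third position 4-fold.
Codon 6 AGC (Ser): third position 2-fold.
Four-fold degenerate third positions: 4.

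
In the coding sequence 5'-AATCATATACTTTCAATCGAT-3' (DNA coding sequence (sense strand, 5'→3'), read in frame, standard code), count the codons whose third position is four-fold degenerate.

Codon 1 AAT (Asn): third position 2-fold.
Codon 2 CAT (His): third position 2-fold.
Codon 3 ATA (Ile): third position 3-fold.
Codon 4 CTT (Leu): third position 4-fold.
Codon 5 TCA (Ser): third position 4-fold.
Codon 6 ATC (Ile): third position 3-fold.
Codon 7 GAT (Asp): third position 2-fold.
Four-fold degenerate third positions: 2.

2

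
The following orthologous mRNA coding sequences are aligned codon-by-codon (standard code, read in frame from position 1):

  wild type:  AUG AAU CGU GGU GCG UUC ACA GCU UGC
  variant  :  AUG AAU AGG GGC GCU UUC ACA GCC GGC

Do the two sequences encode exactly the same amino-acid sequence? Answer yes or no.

Codon 1: AUG Met / AUG Met — identical.
Codon 2: AAU Asn / AAU Asn — identical.
Codon 3: CGU Arg / AGG Arg — synonymous.
Codon 4: GGU Gly / GGC Gly — synonymous.
Codon 5: GCG Ala / GCU Ala — synonymous.
Codon 6: UUC Phe / UUC Phe — identical.
Codon 7: ACA Thr / ACA Thr — identical.
Codon 8: GCU Ala / GCC Ala — synonymous.
Codon 9: UGC Cys / GGC Gly — nonsynonymous.
Nonsynonymous differences: 1 → different protein.

no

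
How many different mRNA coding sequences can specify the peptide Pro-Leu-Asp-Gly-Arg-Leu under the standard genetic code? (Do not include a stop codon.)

6912

Pro: 4 codons.
Leu: 6 codons.
Asp: 2 codons.
Gly: 4 codons.
Arg: 6 codons.
Leu: 6 codons.
4 × 6 × 2 × 4 × 6 × 6 = 6912.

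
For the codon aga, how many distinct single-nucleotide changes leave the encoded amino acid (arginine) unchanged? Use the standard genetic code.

Position 1: CGA → 1 synonymous.
Position 2: none → 0 synonymous.
Position 3: AGG → 1 synonymous.
Total: 1 + 0 + 1 = 2.

2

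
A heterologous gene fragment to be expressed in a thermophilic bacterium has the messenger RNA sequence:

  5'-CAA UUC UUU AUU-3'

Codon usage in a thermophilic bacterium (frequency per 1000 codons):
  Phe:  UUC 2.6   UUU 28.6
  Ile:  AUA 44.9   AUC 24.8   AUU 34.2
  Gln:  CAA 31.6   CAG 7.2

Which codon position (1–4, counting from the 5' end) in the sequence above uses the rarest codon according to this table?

2

Codon 1 CAA (Gln): 31.6 per 1000.
Codon 2 UUC (Phe): 2.6 per 1000.
Codon 3 UUU (Phe): 28.6 per 1000.
Codon 4 AUU (Ile): 34.2 per 1000.
Lowest frequency is 2.6 at codon 2.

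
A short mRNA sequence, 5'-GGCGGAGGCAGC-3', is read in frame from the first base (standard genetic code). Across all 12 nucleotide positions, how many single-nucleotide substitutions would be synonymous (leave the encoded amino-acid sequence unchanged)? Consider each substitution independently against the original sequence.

Codon 1 (GGC, Gly): 3 synonymous substitutions.
Codon 2 (GGA, Gly): 3 synonymous substitutions.
Codon 3 (GGC, Gly): 3 synonymous substitutions.
Codon 4 (AGC, Ser): 1 synonymous substitution.
Total: 3 + 3 + 3 + 1 = 10.

10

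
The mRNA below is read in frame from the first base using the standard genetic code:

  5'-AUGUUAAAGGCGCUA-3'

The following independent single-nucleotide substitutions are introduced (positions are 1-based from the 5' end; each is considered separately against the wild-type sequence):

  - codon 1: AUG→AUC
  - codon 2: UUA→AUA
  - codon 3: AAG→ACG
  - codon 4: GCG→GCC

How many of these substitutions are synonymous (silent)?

1

Codon 1: AUG (Met) → AUC (Ile) — missense.
Codon 2: UUA (Leu) → AUA (Ile) — missense.
Codon 3: AAG (Lys) → ACG (Thr) — missense.
Codon 4: GCG (Ala) → GCC (Ala) — synonymous.
Synonymous: 1 of 4.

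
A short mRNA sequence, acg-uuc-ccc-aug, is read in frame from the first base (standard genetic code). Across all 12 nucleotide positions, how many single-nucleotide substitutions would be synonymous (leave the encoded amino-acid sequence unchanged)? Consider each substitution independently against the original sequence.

7

Codon 1 (ACG, Thr): 3 synonymous substitutions.
Codon 2 (UUC, Phe): 1 synonymous substitution.
Codon 3 (CCC, Pro): 3 synonymous substitutions.
Codon 4 (AUG, Met): 0 synonymous substitutions.
Total: 3 + 1 + 3 + 0 = 7.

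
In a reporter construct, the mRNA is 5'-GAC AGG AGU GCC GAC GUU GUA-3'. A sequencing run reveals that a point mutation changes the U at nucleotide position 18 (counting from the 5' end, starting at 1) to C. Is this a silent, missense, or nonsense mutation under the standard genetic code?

Position 18 falls in codon 6: GUU → Val.
After the substitution the codon is GUC → Val.
Both encode Val, so the change is synonymous.

silent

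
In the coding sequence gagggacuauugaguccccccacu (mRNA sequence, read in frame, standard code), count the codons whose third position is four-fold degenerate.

Codon 1 GAG (Glu): third position 2-fold.
Codon 2 GGA (Gly): third position 4-fold.
Codon 3 CUA (Leu): third position 4-fold.
Codon 4 UUG (Leu): third position 2-fold.
Codon 5 AGU (Ser): third position 2-fold.
Codon 6 CCC (Pro): third position 4-fold.
Codon 7 CCC (Pro): third position 4-fold.
Codon 8 ACU (Thr): third position 4-fold.
Four-fold degenerate third positions: 5.

5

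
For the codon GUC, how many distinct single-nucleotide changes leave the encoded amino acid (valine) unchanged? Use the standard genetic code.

3

Position 1: none → 0 synonymous.
Position 2: none → 0 synonymous.
Position 3: GUU, GUA, GUG → 3 synonymous.
Total: 0 + 0 + 3 = 3.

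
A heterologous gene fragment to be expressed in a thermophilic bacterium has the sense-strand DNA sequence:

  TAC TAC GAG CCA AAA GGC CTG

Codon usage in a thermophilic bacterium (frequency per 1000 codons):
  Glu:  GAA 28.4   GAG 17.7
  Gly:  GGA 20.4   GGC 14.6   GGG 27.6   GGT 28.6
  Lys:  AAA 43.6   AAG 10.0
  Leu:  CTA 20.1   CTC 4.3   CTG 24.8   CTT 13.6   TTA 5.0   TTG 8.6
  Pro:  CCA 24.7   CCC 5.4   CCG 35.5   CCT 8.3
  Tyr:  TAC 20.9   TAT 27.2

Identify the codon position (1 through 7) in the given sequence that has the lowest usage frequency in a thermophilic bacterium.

6

Codon 1 TAC (Tyr): 20.9 per 1000.
Codon 2 TAC (Tyr): 20.9 per 1000.
Codon 3 GAG (Glu): 17.7 per 1000.
Codon 4 CCA (Pro): 24.7 per 1000.
Codon 5 AAA (Lys): 43.6 per 1000.
Codon 6 GGC (Gly): 14.6 per 1000.
Codon 7 CTG (Leu): 24.8 per 1000.
Lowest frequency is 14.6 at codon 6.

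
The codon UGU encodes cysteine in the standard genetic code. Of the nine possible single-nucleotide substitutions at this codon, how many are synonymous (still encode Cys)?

Position 1: none → 0 synonymous.
Position 2: none → 0 synonymous.
Position 3: UGC → 1 synonymous.
Total: 0 + 0 + 1 = 1.

1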